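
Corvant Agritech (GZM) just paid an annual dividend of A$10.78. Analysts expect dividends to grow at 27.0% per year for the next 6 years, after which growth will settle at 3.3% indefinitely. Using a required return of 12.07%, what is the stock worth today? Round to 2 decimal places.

A$371.41

Two-stage DDM. Project D₁…D_6 at 0.27, terminal growth 0.033, discount at r = 0.1207.
D_1 = 13.6906
D_2 = 17.3871
D_3 = 22.0816
D_4 = 28.0436
D_5 = 35.6154
D_6 = 45.2315
Terminal value at t=6: TV = D_7/(r−g) = 46.7241/(0.1207−0.033) = 532.7725
P₀ = 13.6906/(1+0.1207)^1 + 17.3871/(1+0.1207)^2 + 22.0816/(1+0.1207)^3 + 28.0436/(1+0.1207)^4 + 35.6154/(1+0.1207)^5 + 45.2315/(1+0.1207)^6 + 532.7725/(1+0.1207)^6 = 371.4104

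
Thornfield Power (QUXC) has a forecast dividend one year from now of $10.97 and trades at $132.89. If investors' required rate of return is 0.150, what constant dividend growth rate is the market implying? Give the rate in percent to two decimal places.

6.75%

From P₀ = D₁/(r − g), the implied growth is g = r − D₁/P₀.
g = 0.15 − 10.97/132.89 = 0.15 − 0.08255 = 0.06745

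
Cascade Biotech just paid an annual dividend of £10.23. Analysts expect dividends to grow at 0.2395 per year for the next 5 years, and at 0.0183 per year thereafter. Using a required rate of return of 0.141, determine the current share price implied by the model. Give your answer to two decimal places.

Two-stage DDM. Project D₁…D_5 at 0.2395, terminal growth 0.0183, discount at r = 0.141.
D_1 = 12.6801
D_2 = 15.7170
D_3 = 19.4812
D_4 = 24.1469
D_5 = 29.9301
Terminal value at t=5: TV = D_6/(r−g) = 30.4778/(0.141−0.0183) = 248.3931
P₀ = 12.6801/(1+0.141)^1 + 15.7170/(1+0.141)^2 + 19.4812/(1+0.141)^3 + 24.1469/(1+0.141)^4 + 29.9301/(1+0.141)^5 + 248.3931/(1+0.141)^5 = 194.4672

£194.47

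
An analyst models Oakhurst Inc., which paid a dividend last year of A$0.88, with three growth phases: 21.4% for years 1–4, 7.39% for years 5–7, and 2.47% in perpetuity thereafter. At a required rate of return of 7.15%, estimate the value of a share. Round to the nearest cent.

Three-stage DDM. Project D₁…D_7; terminal Gordon value at t=7 with g = 0.0247; discount at r = 0.0715.
D_1 = 1.0683
D_2 = 1.2969
D_3 = 1.5745
D_4 = 1.9114
D_5 = 2.0527
D_6 = 2.2044
D_7 = 2.3673
TV_7 = 2.4257/(0.0715−0.0247) = 51.8322
P₀ = Σ Dₜ/(1+r)ᵗ + TV_7/(1+r)^7 = 41.1898

A$41.19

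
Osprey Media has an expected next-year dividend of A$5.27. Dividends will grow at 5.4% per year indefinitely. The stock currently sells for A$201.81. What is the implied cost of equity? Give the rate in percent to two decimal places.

8.01%

Rearranging the constant-growth DDM: r = D₁/P₀ + g.
r = 5.2700 / 201.81 + 0.054 = 0.02611 + 0.054 = 0.08011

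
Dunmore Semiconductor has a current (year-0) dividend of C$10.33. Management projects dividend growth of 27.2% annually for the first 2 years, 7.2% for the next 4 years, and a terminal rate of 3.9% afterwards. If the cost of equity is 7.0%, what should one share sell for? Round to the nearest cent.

C$578.50

Three-stage DDM. Project D₁…D_6; terminal Gordon value at t=6 with g = 0.039; discount at r = 0.07.
D_1 = 13.1398
D_2 = 16.7138
D_3 = 17.9172
D_4 = 19.2072
D_5 = 20.5901
D_6 = 22.0726
TV_6 = 22.9334/(0.07−0.039) = 739.7884
P₀ = Σ Dₜ/(1+r)ᵗ + TV_6/(1+r)^6 = 578.4981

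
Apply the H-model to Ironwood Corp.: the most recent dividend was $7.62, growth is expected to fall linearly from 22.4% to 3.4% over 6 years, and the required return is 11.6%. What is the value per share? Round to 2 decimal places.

$149.05

H-model: P₀ = D₀[(1+g_L) + H(g_S−g_L)]/(r−g_L), with H = 6/2 = 3.
P₀ = 7.62 × [(1+0.034) + 3×(0.224−0.034)] / (0.116−0.034)
   = 7.62 × 1.6040 / 0.082 = 149.0546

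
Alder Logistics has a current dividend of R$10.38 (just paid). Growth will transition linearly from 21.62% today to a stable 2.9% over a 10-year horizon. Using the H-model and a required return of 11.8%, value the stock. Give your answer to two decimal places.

H-model: P₀ = D₀[(1+g_L) + H(g_S−g_L)]/(r−g_L), with H = 10/2 = 5.
P₀ = 10.38 × [(1+0.029) + 5×(0.2162−0.029)] / (0.118−0.029)
   = 10.38 × 1.9650 / 0.089 = 229.1764

R$229.18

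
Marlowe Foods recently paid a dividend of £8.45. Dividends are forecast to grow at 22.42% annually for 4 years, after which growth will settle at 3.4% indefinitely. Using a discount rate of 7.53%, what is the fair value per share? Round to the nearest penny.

Two-stage DDM. Project D₁…D_4 at 0.2242, terminal growth 0.034, discount at r = 0.0753.
D_1 = 10.3445
D_2 = 12.6637
D_3 = 15.5029
D_4 = 18.9787
Terminal value at t=4: TV = D_5/(r−g) = 19.6240/(0.0753−0.034) = 475.1565
P₀ = 10.3445/(1+0.0753)^1 + 12.6637/(1+0.0753)^2 + 15.5029/(1+0.0753)^3 + 18.9787/(1+0.0753)^4 + 475.1565/(1+0.0753)^4 = 402.6371

£402.64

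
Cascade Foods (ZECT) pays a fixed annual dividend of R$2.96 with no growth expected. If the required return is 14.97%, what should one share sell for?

R$19.77

Zero-growth DDM (perpetuity): P₀ = D/r = 2.96 / 0.1497 = 19.7729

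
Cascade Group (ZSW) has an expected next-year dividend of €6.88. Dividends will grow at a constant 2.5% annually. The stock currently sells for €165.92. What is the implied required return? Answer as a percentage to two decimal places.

Rearranging the constant-growth DDM: r = D₁/P₀ + g.
r = 6.8800 / 165.92 + 0.025 = 0.04147 + 0.025 = 0.06647

6.65%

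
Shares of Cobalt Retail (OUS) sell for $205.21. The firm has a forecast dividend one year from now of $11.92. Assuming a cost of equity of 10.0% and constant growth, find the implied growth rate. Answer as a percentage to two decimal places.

4.19%

From P₀ = D₁/(r − g), the implied growth is g = r − D₁/P₀.
g = 0.1 − 11.92/205.21 = 0.1 − 0.05809 = 0.04191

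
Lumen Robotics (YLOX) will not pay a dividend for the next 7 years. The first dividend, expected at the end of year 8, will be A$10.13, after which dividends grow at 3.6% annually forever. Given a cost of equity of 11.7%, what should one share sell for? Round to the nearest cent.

Deferred-dividend DDM. At t=7 the remaining stream is a growing perpetuity with first payment D_8 = 10.13.
V_7 = D_8/(r−g) = 10.13/(0.117−0.036) = 125.0617
P₀ = V_7/(1+r)^7 = 125.0617/(1+0.117)^7 = 57.6437

A$57.64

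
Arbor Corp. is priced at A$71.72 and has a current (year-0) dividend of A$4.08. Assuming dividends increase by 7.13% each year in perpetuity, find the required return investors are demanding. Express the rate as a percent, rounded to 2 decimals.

Rearranging the constant-growth DDM: r = D₁/P₀ + g.
D₁ = 4.08 × (1 + 0.0713) = 4.3709.
r = 4.3709 / 71.72 + 0.0713 = 0.06094 + 0.0713 = 0.13224

13.22%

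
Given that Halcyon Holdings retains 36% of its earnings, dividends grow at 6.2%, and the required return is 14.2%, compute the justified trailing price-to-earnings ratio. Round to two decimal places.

Payout ratio b = 1 − 0.36 = 0.64.
Justified trailing P/E = b(1+g)/(r−g) = 0.64×(1+0.062)/(0.142−0.062) = 8.4960

8.50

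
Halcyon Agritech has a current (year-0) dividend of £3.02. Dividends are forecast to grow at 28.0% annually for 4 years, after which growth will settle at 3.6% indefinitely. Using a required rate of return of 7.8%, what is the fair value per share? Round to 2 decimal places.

Two-stage DDM. Project D₁…D_4 at 0.28, terminal growth 0.036, discount at r = 0.078.
D_1 = 3.8656
D_2 = 4.9480
D_3 = 6.3334
D_4 = 8.1068
Terminal value at t=4: TV = D_5/(r−g) = 8.3986/(0.078−0.036) = 199.9665
P₀ = 3.8656/(1+0.078)^1 + 4.9480/(1+0.078)^2 + 6.3334/(1+0.078)^3 + 8.1068/(1+0.078)^4 + 199.9665/(1+0.078)^4 = 166.9777

£166.98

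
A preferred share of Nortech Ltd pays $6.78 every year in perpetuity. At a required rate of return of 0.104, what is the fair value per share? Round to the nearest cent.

Zero-growth DDM (perpetuity): P₀ = D/r = 6.78 / 0.104 = 65.1923

$65.19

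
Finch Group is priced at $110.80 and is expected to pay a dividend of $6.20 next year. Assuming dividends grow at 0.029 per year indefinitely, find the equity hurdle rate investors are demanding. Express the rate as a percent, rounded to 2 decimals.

Rearranging the constant-growth DDM: r = D₁/P₀ + g.
r = 6.2000 / 110.80 + 0.029 = 0.05596 + 0.029 = 0.08496

8.50%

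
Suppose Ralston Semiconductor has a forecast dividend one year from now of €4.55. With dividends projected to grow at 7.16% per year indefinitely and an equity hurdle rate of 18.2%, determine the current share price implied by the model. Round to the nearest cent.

€41.21

Gordon growth model: P₀ = D₁/(r − g), with D₁ = 4.55 given directly.
P₀ = 4.5500 / (0.182 − 0.0716) = 4.5500 / 0.1104 = 41.2138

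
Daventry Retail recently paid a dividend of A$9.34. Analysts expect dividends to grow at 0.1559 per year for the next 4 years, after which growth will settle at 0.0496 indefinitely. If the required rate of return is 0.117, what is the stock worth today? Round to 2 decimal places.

Two-stage DDM. Project D₁…D_4 at 0.1559, terminal growth 0.0496, discount at r = 0.117.
D_1 = 10.7961
D_2 = 12.4792
D_3 = 14.4247
D_4 = 16.6735
Terminal value at t=4: TV = D_5/(r−g) = 17.5006/(0.117−0.0496) = 259.6521
P₀ = 10.7961/(1+0.117)^1 + 12.4792/(1+0.117)^2 + 14.4247/(1+0.117)^3 + 16.6735/(1+0.117)^4 + 259.6521/(1+0.117)^4 = 207.5215

A$207.52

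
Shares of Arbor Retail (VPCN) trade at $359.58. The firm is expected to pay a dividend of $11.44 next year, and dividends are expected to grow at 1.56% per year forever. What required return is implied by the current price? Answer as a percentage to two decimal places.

4.74%

Rearranging the constant-growth DDM: r = D₁/P₀ + g.
r = 11.4400 / 359.58 + 0.0156 = 0.03181 + 0.0156 = 0.04741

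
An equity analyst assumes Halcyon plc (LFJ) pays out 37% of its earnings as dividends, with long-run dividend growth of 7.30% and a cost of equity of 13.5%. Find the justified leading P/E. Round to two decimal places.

Justified leading P/E = b/(r−g) = 0.37/(0.135−0.073) = 5.9677

5.97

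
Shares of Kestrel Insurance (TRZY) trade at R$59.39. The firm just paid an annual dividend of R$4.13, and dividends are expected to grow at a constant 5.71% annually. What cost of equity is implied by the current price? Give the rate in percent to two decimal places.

Rearranging the constant-growth DDM: r = D₁/P₀ + g.
D₁ = 4.13 × (1 + 0.0571) = 4.3658.
r = 4.3658 / 59.39 + 0.0571 = 0.07351 + 0.0571 = 0.13061

13.06%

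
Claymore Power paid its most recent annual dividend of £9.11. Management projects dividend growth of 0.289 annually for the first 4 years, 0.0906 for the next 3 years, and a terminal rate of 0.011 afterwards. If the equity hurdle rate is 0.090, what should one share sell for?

£338.29

Three-stage DDM. Project D₁…D_7; terminal Gordon value at t=7 with g = 0.011; discount at r = 0.09.
D_1 = 11.7428
D_2 = 15.1365
D_3 = 19.5109
D_4 = 25.1495
D_5 = 27.4281
D_6 = 29.9131
D_7 = 32.6232
TV_7 = 32.9821/(0.09−0.011) = 417.4943
P₀ = Σ Dₜ/(1+r)ᵗ + TV_7/(1+r)^7 = 338.2881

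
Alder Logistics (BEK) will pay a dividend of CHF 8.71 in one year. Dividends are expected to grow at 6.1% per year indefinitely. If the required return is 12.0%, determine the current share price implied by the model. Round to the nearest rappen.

CHF 147.63

Gordon growth model: P₀ = D₁/(r − g), with D₁ = 8.71 given directly.
P₀ = 8.7100 / (0.12 − 0.061) = 8.7100 / 0.059 = 147.6271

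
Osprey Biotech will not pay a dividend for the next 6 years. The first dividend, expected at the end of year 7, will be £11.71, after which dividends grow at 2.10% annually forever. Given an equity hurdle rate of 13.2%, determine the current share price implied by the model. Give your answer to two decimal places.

Deferred-dividend DDM. At t=6 the remaining stream is a growing perpetuity with first payment D_7 = 11.71.
V_6 = D_7/(r−g) = 11.71/(0.132−0.021) = 105.4955
P₀ = V_6/(1+r)^6 = 105.4955/(1+0.132)^6 = 50.1367

£50.14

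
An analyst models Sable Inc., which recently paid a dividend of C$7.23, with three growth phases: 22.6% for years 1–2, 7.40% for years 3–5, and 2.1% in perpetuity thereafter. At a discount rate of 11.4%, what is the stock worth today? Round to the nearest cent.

C$127.29

Three-stage DDM. Project D₁…D_5; terminal Gordon value at t=5 with g = 0.021; discount at r = 0.114.
D_1 = 8.8640
D_2 = 10.8672
D_3 = 11.6714
D_4 = 12.5351
D_5 = 13.4627
TV_5 = 13.7454/(0.114−0.021) = 147.8002
P₀ = Σ Dₜ/(1+r)ᵗ + TV_5/(1+r)^5 = 127.2913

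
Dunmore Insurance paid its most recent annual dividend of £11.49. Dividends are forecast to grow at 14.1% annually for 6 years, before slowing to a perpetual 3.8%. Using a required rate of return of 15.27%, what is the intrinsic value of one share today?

£164.34

Two-stage DDM. Project D₁…D_6 at 0.141, terminal growth 0.038, discount at r = 0.1527.
D_1 = 13.1101
D_2 = 14.9586
D_3 = 17.0678
D_4 = 19.4743
D_5 = 22.2202
D_6 = 25.3533
Terminal value at t=6: TV = D_7/(r−g) = 26.3167/(0.1527−0.038) = 229.4393
P₀ = 13.1101/(1+0.1527)^1 + 14.9586/(1+0.1527)^2 + 17.0678/(1+0.1527)^3 + 19.4743/(1+0.1527)^4 + 22.2202/(1+0.1527)^5 + 25.3533/(1+0.1527)^6 + 229.4393/(1+0.1527)^6 = 164.3389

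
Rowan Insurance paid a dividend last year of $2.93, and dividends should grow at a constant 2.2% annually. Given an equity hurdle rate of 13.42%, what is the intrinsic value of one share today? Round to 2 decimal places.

Gordon growth model: P₀ = D₁/(r − g). D₁ = 2.93 × (1 + 0.022) = 2.9945.
P₀ = 2.9945 / (0.1342 − 0.022) = 2.9945 / 0.1122 = 26.6886

$26.69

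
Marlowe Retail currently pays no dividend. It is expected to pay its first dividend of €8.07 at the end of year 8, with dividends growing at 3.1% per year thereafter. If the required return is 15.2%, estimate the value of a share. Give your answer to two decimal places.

Deferred-dividend DDM. At t=7 the remaining stream is a growing perpetuity with first payment D_8 = 8.07.
V_7 = D_8/(r−g) = 8.07/(0.152−0.031) = 66.6942
P₀ = V_7/(1+r)^7 = 66.6942/(1+0.152)^7 = 24.7697

€24.77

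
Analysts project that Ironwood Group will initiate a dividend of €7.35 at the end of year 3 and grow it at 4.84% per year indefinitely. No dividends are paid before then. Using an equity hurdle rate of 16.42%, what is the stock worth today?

€46.83

Deferred-dividend DDM. At t=2 the remaining stream is a growing perpetuity with first payment D_3 = 7.35.
V_2 = D_3/(r−g) = 7.35/(0.1642−0.0484) = 63.4715
P₀ = V_2/(1+r)^2 = 63.4715/(1+0.1642)^2 = 46.8299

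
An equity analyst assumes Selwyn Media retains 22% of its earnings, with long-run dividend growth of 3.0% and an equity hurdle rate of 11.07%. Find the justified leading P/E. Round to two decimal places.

9.67

Payout ratio b = 1 − 0.22 = 0.78.
Justified leading P/E = b/(r−g) = 0.78/(0.1107−0.03) = 9.6654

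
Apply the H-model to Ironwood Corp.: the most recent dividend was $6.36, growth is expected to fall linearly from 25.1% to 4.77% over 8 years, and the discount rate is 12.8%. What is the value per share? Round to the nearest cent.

$147.39

H-model: P₀ = D₀[(1+g_L) + H(g_S−g_L)]/(r−g_L), with H = 8/2 = 4.
P₀ = 6.36 × [(1+0.0477) + 4×(0.251−0.0477)] / (0.128−0.0477)
   = 6.36 × 1.8609 / 0.0803 = 147.3888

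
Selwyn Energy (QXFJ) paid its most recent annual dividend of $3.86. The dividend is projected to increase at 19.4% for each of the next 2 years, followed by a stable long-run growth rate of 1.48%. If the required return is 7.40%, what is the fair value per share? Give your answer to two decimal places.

$90.84

Two-stage DDM. Project D₁…D_2 at 0.194, terminal growth 0.0148, discount at r = 0.074.
D_1 = 4.6088
D_2 = 5.5030
Terminal value at t=2: TV = D_3/(r−g) = 5.5844/(0.074−0.0148) = 94.3311
P₀ = 4.6088/(1+0.074)^1 + 5.5030/(1+0.074)^2 + 94.3311/(1+0.074)^2 = 90.8419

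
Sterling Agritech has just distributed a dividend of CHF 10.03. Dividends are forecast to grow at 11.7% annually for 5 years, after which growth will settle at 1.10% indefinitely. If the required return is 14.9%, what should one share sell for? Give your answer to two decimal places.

Two-stage DDM. Project D₁…D_5 at 0.117, terminal growth 0.011, discount at r = 0.149.
D_1 = 11.2035
D_2 = 12.5143
D_3 = 13.9785
D_4 = 15.6140
D_5 = 17.4408
Terminal value at t=5: TV = D_6/(r−g) = 17.6327/(0.149−0.011) = 127.7729
P₀ = 11.2035/(1+0.149)^1 + 12.5143/(1+0.149)^2 + 13.9785/(1+0.149)^3 + 15.6140/(1+0.149)^4 + 17.4408/(1+0.149)^5 + 127.7729/(1+0.149)^5 = 109.9150

CHF 109.91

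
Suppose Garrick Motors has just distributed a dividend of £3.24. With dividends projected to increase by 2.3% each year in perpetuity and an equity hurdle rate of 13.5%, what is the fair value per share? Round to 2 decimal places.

£29.59

Gordon growth model: P₀ = D₁/(r − g). D₁ = 3.24 × (1 + 0.023) = 3.3145.
P₀ = 3.3145 / (0.135 − 0.023) = 3.3145 / 0.112 = 29.5939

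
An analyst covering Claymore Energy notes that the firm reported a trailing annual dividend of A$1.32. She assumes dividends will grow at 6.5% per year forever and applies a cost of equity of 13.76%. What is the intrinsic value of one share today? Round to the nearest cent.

Gordon growth model: P₀ = D₁/(r − g). D₁ = 1.32 × (1 + 0.065) = 1.4058.
P₀ = 1.4058 / (0.1376 − 0.065) = 1.4058 / 0.0726 = 19.3636

A$19.36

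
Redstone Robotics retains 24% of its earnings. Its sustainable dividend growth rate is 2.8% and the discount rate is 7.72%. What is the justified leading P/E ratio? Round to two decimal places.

15.45

Payout ratio b = 1 − 0.24 = 0.76.
Justified leading P/E = b/(r−g) = 0.76/(0.0772−0.028) = 15.4472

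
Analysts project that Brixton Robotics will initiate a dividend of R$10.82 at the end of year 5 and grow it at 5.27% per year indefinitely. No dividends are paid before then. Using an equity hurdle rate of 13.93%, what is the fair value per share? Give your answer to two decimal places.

Deferred-dividend DDM. At t=4 the remaining stream is a growing perpetuity with first payment D_5 = 10.82.
V_4 = D_5/(r−g) = 10.82/(0.1393−0.0527) = 124.9423
P₀ = V_4/(1+r)^4 = 124.9423/(1+0.1393)^4 = 74.1578

R$74.16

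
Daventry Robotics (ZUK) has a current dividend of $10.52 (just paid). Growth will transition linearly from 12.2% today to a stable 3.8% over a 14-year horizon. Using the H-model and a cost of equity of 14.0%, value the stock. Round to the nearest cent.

H-model: P₀ = D₀[(1+g_L) + H(g_S−g_L)]/(r−g_L), with H = 14/2 = 7.
P₀ = 10.52 × [(1+0.038) + 7×(0.122−0.038)] / (0.14−0.038)
   = 10.52 × 1.6260 / 0.102 = 167.7012

$167.70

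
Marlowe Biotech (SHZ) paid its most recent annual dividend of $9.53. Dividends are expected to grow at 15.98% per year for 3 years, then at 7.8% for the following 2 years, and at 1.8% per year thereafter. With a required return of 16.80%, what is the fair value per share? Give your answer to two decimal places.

Three-stage DDM. Project D₁…D_5; terminal Gordon value at t=5 with g = 0.018; discount at r = 0.168.
D_1 = 11.0529
D_2 = 12.8191
D_3 = 14.8676
D_4 = 16.0273
D_5 = 17.2775
TV_5 = 17.5884/(0.168−0.018) = 117.2563
P₀ = Σ Dₜ/(1+r)ᵗ + TV_5/(1+r)^5 = 98.6917

$98.69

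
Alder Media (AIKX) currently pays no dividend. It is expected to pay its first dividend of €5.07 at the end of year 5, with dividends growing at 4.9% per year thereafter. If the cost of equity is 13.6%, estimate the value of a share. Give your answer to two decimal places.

€34.99

Deferred-dividend DDM. At t=4 the remaining stream is a growing perpetuity with first payment D_5 = 5.07.
V_4 = D_5/(r−g) = 5.07/(0.136−0.049) = 58.2759
P₀ = V_4/(1+r)^4 = 58.2759/(1+0.136)^4 = 34.9925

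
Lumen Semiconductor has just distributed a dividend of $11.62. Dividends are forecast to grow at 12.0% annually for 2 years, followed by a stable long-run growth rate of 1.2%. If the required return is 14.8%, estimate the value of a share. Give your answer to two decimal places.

$104.70

Two-stage DDM. Project D₁…D_2 at 0.12, terminal growth 0.012, discount at r = 0.148.
D_1 = 13.0144
D_2 = 14.5761
Terminal value at t=2: TV = D_3/(r−g) = 14.7510/(0.148−0.012) = 108.4635
P₀ = 13.0144/(1+0.148)^1 + 14.5761/(1+0.148)^2 + 108.4635/(1+0.148)^2 = 104.6967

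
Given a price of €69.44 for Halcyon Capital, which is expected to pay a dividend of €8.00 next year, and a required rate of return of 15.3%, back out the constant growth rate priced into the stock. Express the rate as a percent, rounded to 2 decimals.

From P₀ = D₁/(r − g), the implied growth is g = r − D₁/P₀.
g = 0.153 − 8.00/69.44 = 0.153 − 0.11521 = 0.03779

3.78%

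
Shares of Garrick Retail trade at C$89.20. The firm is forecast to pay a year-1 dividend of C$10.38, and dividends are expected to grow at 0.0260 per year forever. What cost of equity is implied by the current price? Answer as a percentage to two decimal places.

Rearranging the constant-growth DDM: r = D₁/P₀ + g.
r = 10.3800 / 89.20 + 0.026 = 0.11637 + 0.026 = 0.14237

14.24%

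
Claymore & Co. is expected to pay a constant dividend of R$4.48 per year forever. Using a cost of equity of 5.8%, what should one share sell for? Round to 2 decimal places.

Zero-growth DDM (perpetuity): P₀ = D/r = 4.48 / 0.058 = 77.2414

R$77.24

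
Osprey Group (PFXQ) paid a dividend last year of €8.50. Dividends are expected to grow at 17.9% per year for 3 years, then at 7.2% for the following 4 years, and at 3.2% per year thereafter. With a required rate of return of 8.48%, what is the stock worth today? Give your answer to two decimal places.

€275.96

Three-stage DDM. Project D₁…D_7; terminal Gordon value at t=7 with g = 0.032; discount at r = 0.0848.
D_1 = 10.0215
D_2 = 11.8153
D_3 = 13.9303
D_4 = 14.9333
D_5 = 16.0085
D_6 = 17.1611
D_7 = 18.3967
TV_7 = 18.9854/(0.0848−0.032) = 359.5715
P₀ = Σ Dₜ/(1+r)ᵗ + TV_7/(1+r)^7 = 275.9605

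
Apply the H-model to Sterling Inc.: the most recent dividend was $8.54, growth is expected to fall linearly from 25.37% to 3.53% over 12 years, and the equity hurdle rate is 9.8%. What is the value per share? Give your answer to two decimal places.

$319.49

H-model: P₀ = D₀[(1+g_L) + H(g_S−g_L)]/(r−g_L), with H = 12/2 = 6.
P₀ = 8.54 × [(1+0.0353) + 6×(0.2537−0.0353)] / (0.098−0.0353)
   = 8.54 × 2.3457 / 0.0627 = 319.4941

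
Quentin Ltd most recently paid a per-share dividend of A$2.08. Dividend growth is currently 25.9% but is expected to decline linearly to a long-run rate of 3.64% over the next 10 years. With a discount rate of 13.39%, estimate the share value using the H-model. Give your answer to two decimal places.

A$45.85

H-model: P₀ = D₀[(1+g_L) + H(g_S−g_L)]/(r−g_L), with H = 10/2 = 5.
P₀ = 2.08 × [(1+0.0364) + 5×(0.259−0.0364)] / (0.1339−0.0364)
   = 2.08 × 2.1494 / 0.0975 = 45.8539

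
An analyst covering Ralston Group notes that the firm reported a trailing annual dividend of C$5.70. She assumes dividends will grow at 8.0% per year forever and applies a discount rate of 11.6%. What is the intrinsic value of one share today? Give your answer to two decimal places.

C$171.00

Gordon growth model: P₀ = D₁/(r − g). D₁ = 5.70 × (1 + 0.08) = 6.1560.
P₀ = 6.1560 / (0.116 − 0.08) = 6.1560 / 0.036 = 171.0000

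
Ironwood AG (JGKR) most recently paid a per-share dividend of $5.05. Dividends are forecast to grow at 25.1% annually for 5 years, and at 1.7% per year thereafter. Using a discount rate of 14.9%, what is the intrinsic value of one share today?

Two-stage DDM. Project D₁…D_5 at 0.251, terminal growth 0.017, discount at r = 0.149.
D_1 = 6.3175
D_2 = 7.9033
D_3 = 9.8870
D_4 = 12.3686
D_5 = 15.4731
Terminal value at t=5: TV = D_6/(r−g) = 15.7362/(0.149−0.017) = 119.2134
P₀ = 6.3175/(1+0.149)^1 + 7.9033/(1+0.149)^2 + 9.8870/(1+0.149)^3 + 12.3686/(1+0.149)^4 + 15.4731/(1+0.149)^5 + 119.2134/(1+0.149)^5 = 92.3539

$92.35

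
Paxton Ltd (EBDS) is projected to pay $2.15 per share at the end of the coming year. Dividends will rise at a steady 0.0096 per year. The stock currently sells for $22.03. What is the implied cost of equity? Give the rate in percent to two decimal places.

10.72%

Rearranging the constant-growth DDM: r = D₁/P₀ + g.
r = 2.1500 / 22.03 + 0.0096 = 0.09759 + 0.0096 = 0.10719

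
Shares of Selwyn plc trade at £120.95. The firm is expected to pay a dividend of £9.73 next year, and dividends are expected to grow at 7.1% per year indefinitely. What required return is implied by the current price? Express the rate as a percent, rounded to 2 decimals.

Rearranging the constant-growth DDM: r = D₁/P₀ + g.
r = 9.7300 / 120.95 + 0.071 = 0.08045 + 0.071 = 0.15145

15.14%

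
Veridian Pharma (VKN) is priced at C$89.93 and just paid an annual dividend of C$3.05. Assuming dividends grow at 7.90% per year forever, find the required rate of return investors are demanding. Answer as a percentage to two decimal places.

11.56%

Rearranging the constant-growth DDM: r = D₁/P₀ + g.
D₁ = 3.05 × (1 + 0.079) = 3.2909.
r = 3.2909 / 89.93 + 0.079 = 0.03659 + 0.079 = 0.11559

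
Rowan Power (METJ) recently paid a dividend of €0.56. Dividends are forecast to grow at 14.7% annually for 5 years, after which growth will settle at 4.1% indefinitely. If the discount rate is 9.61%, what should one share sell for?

€16.49

Two-stage DDM. Project D₁…D_5 at 0.147, terminal growth 0.041, discount at r = 0.0961.
D_1 = 0.6423
D_2 = 0.7367
D_3 = 0.8450
D_4 = 0.9693
D_5 = 1.1117
Terminal value at t=5: TV = D_6/(r−g) = 1.1573/(0.0961−0.041) = 21.0041
P₀ = 0.6423/(1+0.0961)^1 + 0.7367/(1+0.0961)^2 + 0.8450/(1+0.0961)^3 + 0.9693/(1+0.0961)^4 + 1.1117/(1+0.0961)^5 + 21.0041/(1+0.0961)^5 = 16.4907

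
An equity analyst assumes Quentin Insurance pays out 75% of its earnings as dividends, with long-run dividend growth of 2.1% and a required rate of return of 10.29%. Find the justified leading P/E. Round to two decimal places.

Justified leading P/E = b/(r−g) = 0.75/(0.1029−0.021) = 9.1575

9.16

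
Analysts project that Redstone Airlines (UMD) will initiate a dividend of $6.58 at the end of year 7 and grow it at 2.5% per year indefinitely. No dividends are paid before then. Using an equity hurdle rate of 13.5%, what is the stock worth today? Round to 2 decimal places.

Deferred-dividend DDM. At t=6 the remaining stream is a growing perpetuity with first payment D_7 = 6.58.
V_6 = D_7/(r−g) = 6.58/(0.135−0.025) = 59.8182
P₀ = V_6/(1+r)^6 = 59.8182/(1+0.135)^6 = 27.9807

$27.98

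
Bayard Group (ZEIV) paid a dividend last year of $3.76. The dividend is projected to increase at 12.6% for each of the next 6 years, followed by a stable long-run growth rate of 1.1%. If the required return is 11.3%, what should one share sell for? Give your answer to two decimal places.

Two-stage DDM. Project D₁…D_6 at 0.126, terminal growth 0.011, discount at r = 0.113.
D_1 = 4.2338
D_2 = 4.7672
D_3 = 5.3679
D_4 = 6.0442
D_5 = 6.8058
D_6 = 7.6633
Terminal value at t=6: TV = D_7/(r−g) = 7.7476/(0.113−0.011) = 75.9572
P₀ = 4.2338/(1+0.113)^1 + 4.7672/(1+0.113)^2 + 5.3679/(1+0.113)^3 + 6.0442/(1+0.113)^4 + 6.8058/(1+0.113)^5 + 7.6633/(1+0.113)^6 + 75.9572/(1+0.113)^6 = 63.4579

$63.46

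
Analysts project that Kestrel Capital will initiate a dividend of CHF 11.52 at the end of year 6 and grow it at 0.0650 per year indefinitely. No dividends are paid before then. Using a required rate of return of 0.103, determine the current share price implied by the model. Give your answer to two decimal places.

Deferred-dividend DDM. At t=5 the remaining stream is a growing perpetuity with first payment D_6 = 11.52.
V_5 = D_6/(r−g) = 11.52/(0.103−0.065) = 303.1579
P₀ = V_5/(1+r)^5 = 303.1579/(1+0.103)^5 = 185.6912

CHF 185.69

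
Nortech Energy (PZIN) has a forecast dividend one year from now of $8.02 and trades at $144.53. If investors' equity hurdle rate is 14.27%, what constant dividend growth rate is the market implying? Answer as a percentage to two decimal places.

8.72%

From P₀ = D₁/(r − g), the implied growth is g = r − D₁/P₀.
g = 0.1427 − 8.02/144.53 = 0.1427 − 0.05549 = 0.08721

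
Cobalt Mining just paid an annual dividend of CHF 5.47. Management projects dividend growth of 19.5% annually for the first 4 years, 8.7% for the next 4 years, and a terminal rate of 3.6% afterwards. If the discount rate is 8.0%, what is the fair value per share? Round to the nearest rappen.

CHF 259.79

Three-stage DDM. Project D₁…D_8; terminal Gordon value at t=8 with g = 0.036; discount at r = 0.08.
D_1 = 6.5366
D_2 = 7.8113
D_3 = 9.3345
D_4 = 11.1547
D_5 = 12.1252
D_6 = 13.1801
D_7 = 14.3267
D_8 = 15.5732
TV_8 = 16.1338/(0.08−0.036) = 366.6775
P₀ = Σ Dₜ/(1+r)ᵗ + TV_8/(1+r)^8 = 259.7940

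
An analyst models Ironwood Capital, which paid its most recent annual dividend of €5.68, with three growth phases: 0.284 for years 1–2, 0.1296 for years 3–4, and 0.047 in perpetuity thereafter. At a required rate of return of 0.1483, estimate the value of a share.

Three-stage DDM. Project D₁…D_4; terminal Gordon value at t=4 with g = 0.047; discount at r = 0.1483.
D_1 = 7.2931
D_2 = 9.3644
D_3 = 10.5780
D_4 = 11.9489
TV_4 = 12.5105/(0.1483−0.047) = 123.4994
P₀ = Σ Dₜ/(1+r)ᵗ + TV_4/(1+r)^4 = 98.3418

€98.34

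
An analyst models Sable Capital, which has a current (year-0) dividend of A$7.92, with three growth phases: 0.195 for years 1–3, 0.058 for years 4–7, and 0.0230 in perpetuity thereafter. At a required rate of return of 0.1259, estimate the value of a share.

Three-stage DDM. Project D₁…D_7; terminal Gordon value at t=7 with g = 0.023; discount at r = 0.1259.
D_1 = 9.4644
D_2 = 11.3100
D_3 = 13.5154
D_4 = 14.2993
D_5 = 15.1287
D_6 = 16.0061
D_7 = 16.9345
TV_7 = 17.3240/(0.1259−0.023) = 168.3573
P₀ = Σ Dₜ/(1+r)ᵗ + TV_7/(1+r)^7 = 132.7054

A$132.71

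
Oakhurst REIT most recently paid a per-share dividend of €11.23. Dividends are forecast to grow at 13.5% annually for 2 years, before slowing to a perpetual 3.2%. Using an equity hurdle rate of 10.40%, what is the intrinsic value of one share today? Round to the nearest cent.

Two-stage DDM. Project D₁…D_2 at 0.135, terminal growth 0.032, discount at r = 0.104.
D_1 = 12.7461
D_2 = 14.4668
Terminal value at t=2: TV = D_3/(r−g) = 14.9297/(0.104−0.032) = 207.3570
P₀ = 12.7461/(1+0.104)^1 + 14.4668/(1+0.104)^2 + 207.3570/(1+0.104)^2 = 193.5447

€193.54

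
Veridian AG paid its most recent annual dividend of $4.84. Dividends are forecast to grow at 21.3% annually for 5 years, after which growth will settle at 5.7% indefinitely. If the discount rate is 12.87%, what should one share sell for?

Two-stage DDM. Project D₁…D_5 at 0.213, terminal growth 0.057, discount at r = 0.1287.
D_1 = 5.8709
D_2 = 7.1214
D_3 = 8.6383
D_4 = 10.4782
D_5 = 12.7101
Terminal value at t=5: TV = D_6/(r−g) = 13.4346/(0.1287−0.057) = 187.3722
P₀ = 5.8709/(1+0.1287)^1 + 7.1214/(1+0.1287)^2 + 8.6383/(1+0.1287)^3 + 10.4782/(1+0.1287)^4 + 12.7101/(1+0.1287)^5 + 187.3722/(1+0.1287)^5 = 132.4786

$132.48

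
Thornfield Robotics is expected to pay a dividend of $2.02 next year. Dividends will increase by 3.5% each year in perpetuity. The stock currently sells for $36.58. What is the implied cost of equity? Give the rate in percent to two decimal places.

9.02%

Rearranging the constant-growth DDM: r = D₁/P₀ + g.
r = 2.0200 / 36.58 + 0.035 = 0.05522 + 0.035 = 0.09022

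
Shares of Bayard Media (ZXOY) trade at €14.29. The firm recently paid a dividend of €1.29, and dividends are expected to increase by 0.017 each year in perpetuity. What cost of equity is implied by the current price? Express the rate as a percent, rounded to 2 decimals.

10.88%

Rearranging the constant-growth DDM: r = D₁/P₀ + g.
D₁ = 1.29 × (1 + 0.017) = 1.3119.
r = 1.3119 / 14.29 + 0.017 = 0.09181 + 0.017 = 0.10881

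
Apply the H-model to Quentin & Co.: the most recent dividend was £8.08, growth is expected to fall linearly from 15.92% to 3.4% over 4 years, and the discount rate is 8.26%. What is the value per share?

H-model: P₀ = D₀[(1+g_L) + H(g_S−g_L)]/(r−g_L), with H = 4/2 = 2.
P₀ = 8.08 × [(1+0.034) + 2×(0.1592−0.034)] / (0.0826−0.034)
   = 8.08 × 1.2844 / 0.0486 = 213.5381

£213.54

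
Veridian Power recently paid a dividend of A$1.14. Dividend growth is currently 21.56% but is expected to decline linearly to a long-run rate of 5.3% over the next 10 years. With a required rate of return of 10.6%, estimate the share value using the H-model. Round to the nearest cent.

A$40.14

H-model: P₀ = D₀[(1+g_L) + H(g_S−g_L)]/(r−g_L), with H = 10/2 = 5.
P₀ = 1.14 × [(1+0.053) + 5×(0.2156−0.053)] / (0.106−0.053)
   = 1.14 × 1.8660 / 0.053 = 40.1366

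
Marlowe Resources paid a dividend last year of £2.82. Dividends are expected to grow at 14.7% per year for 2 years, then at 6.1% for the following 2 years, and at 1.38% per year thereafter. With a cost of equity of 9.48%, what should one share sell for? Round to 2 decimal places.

Three-stage DDM. Project D₁…D_4; terminal Gordon value at t=4 with g = 0.0138; discount at r = 0.0948.
D_1 = 3.2345
D_2 = 3.7100
D_3 = 3.9363
D_4 = 4.1764
TV_4 = 4.2341/(0.0948−0.0138) = 52.2726
P₀ = Σ Dₜ/(1+r)ᵗ + TV_4/(1+r)^4 = 48.3427

£48.34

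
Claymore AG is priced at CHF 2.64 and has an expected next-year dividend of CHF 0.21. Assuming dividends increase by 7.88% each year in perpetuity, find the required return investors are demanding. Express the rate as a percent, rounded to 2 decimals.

15.83%

Rearranging the constant-growth DDM: r = D₁/P₀ + g.
r = 0.2100 / 2.64 + 0.0788 = 0.07955 + 0.0788 = 0.15835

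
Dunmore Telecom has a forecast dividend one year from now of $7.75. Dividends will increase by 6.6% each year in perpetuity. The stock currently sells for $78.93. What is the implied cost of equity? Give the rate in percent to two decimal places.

16.42%

Rearranging the constant-growth DDM: r = D₁/P₀ + g.
r = 7.7500 / 78.93 + 0.066 = 0.09819 + 0.066 = 0.16419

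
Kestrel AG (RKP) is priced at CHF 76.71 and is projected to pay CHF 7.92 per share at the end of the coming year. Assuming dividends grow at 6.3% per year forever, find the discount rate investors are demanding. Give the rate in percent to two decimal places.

Rearranging the constant-growth DDM: r = D₁/P₀ + g.
r = 7.9200 / 76.71 + 0.063 = 0.10325 + 0.063 = 0.16625

16.62%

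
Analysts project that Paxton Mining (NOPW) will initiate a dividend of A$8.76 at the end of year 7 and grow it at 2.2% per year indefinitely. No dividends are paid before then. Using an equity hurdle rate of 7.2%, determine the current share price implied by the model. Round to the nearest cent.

A$115.44

Deferred-dividend DDM. At t=6 the remaining stream is a growing perpetuity with first payment D_7 = 8.76.
V_6 = D_7/(r−g) = 8.76/(0.072−0.022) = 175.2000
P₀ = V_6/(1+r)^6 = 175.2000/(1+0.072)^6 = 115.4424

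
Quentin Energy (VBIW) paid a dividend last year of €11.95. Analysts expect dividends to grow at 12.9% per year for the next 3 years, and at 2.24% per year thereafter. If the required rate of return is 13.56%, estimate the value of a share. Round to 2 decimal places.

Two-stage DDM. Project D₁…D_3 at 0.129, terminal growth 0.0224, discount at r = 0.1356.
D_1 = 13.4915
D_2 = 15.2320
D_3 = 17.1969
Terminal value at t=3: TV = D_4/(r−g) = 17.5821/(0.1356−0.0224) = 155.3188
P₀ = 13.4915/(1+0.1356)^1 + 15.2320/(1+0.1356)^2 + 17.1969/(1+0.1356)^3 + 155.3188/(1+0.1356)^3 = 141.4940

€141.49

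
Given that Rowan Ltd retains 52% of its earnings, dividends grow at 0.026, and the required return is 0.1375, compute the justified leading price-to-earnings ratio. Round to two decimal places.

Payout ratio b = 1 − 0.52 = 0.48.
Justified leading P/E = b/(r−g) = 0.48/(0.1375−0.026) = 4.3049

4.30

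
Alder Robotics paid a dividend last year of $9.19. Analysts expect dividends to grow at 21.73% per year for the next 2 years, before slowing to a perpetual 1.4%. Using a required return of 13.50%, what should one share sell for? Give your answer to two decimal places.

Two-stage DDM. Project D₁…D_2 at 0.2173, terminal growth 0.014, discount at r = 0.135.
D_1 = 11.1870
D_2 = 13.6179
Terminal value at t=2: TV = D_3/(r−g) = 13.8086/(0.135−0.014) = 114.1204
P₀ = 11.1870/(1+0.135)^1 + 13.6179/(1+0.135)^2 + 114.1204/(1+0.135)^2 = 109.0148

$109.01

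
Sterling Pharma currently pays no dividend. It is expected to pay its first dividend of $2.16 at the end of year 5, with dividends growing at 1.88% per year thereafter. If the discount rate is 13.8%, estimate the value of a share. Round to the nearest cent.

$10.80

Deferred-dividend DDM. At t=4 the remaining stream is a growing perpetuity with first payment D_5 = 2.16.
V_4 = D_5/(r−g) = 2.16/(0.138−0.0188) = 18.1208
P₀ = V_4/(1+r)^4 = 18.1208/(1+0.138)^4 = 10.8046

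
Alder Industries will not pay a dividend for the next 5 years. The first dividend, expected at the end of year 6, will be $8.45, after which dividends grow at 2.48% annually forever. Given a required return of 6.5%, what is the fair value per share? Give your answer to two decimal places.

Deferred-dividend DDM. At t=5 the remaining stream is a growing perpetuity with first payment D_6 = 8.45.
V_5 = D_6/(r−g) = 8.45/(0.065−0.0248) = 210.1990
P₀ = V_5/(1+r)^5 = 210.1990/(1+0.065)^5 = 153.4202

$153.42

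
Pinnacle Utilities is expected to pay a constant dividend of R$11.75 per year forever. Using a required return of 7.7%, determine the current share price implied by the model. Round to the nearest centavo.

R$152.60

Zero-growth DDM (perpetuity): P₀ = D/r = 11.75 / 0.077 = 152.5974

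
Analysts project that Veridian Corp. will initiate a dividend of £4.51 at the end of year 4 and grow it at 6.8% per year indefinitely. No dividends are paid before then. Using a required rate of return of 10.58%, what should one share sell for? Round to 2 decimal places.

£88.24

Deferred-dividend DDM. At t=3 the remaining stream is a growing perpetuity with first payment D_4 = 4.51.
V_3 = D_4/(r−g) = 4.51/(0.1058−0.068) = 119.3122
P₀ = V_3/(1+r)^3 = 119.3122/(1+0.1058)^3 = 88.2379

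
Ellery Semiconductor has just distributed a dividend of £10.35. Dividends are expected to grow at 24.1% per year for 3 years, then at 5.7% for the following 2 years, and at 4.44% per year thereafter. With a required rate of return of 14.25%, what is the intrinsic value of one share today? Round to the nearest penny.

£181.21

Three-stage DDM. Project D₁…D_5; terminal Gordon value at t=5 with g = 0.0444; discount at r = 0.1425.
D_1 = 12.8444
D_2 = 15.9398
D_3 = 19.7813
D_4 = 20.9089
D_5 = 22.1007
TV_5 = 23.0820/(0.1425−0.0444) = 235.2900
P₀ = Σ Dₜ/(1+r)ᵗ + TV_5/(1+r)^5 = 181.2145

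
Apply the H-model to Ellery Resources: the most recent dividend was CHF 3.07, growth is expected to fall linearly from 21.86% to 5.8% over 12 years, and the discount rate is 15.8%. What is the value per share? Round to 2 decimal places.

CHF 62.06

H-model: P₀ = D₀[(1+g_L) + H(g_S−g_L)]/(r−g_L), with H = 12/2 = 6.
P₀ = 3.07 × [(1+0.058) + 6×(0.2186−0.058)] / (0.158−0.058)
   = 3.07 × 2.0216 / 0.1 = 62.0631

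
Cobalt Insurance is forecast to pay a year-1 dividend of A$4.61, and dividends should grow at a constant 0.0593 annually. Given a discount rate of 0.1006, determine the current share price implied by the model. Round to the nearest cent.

A$111.62

Gordon growth model: P₀ = D₁/(r − g), with D₁ = 4.61 given directly.
P₀ = 4.6100 / (0.1006 − 0.0593) = 4.6100 / 0.0413 = 111.6223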